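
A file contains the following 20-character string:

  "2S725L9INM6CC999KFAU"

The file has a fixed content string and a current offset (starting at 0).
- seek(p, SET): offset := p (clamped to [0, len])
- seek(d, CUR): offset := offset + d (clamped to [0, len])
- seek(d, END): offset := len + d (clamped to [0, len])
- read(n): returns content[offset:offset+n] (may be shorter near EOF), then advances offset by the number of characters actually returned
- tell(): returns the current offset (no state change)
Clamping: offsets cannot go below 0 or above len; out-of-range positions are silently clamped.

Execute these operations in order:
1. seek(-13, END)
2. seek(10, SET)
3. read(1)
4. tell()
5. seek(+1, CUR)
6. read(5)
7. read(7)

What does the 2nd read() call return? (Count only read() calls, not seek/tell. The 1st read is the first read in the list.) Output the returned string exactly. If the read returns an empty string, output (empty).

Answer: C999K

Derivation:
After 1 (seek(-13, END)): offset=7
After 2 (seek(10, SET)): offset=10
After 3 (read(1)): returned '6', offset=11
After 4 (tell()): offset=11
After 5 (seek(+1, CUR)): offset=12
After 6 (read(5)): returned 'C999K', offset=17
After 7 (read(7)): returned 'FAU', offset=20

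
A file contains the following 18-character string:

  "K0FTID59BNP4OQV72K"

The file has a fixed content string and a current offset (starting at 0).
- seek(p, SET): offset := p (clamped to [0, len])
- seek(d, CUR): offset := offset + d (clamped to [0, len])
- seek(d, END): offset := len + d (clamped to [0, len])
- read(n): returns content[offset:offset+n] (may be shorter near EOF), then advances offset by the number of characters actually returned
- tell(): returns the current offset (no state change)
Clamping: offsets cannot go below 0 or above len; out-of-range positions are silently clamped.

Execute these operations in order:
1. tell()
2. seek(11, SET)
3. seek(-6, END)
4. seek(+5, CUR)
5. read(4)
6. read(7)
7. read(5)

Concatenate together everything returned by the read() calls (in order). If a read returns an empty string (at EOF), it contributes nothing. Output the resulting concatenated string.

Answer: K

Derivation:
After 1 (tell()): offset=0
After 2 (seek(11, SET)): offset=11
After 3 (seek(-6, END)): offset=12
After 4 (seek(+5, CUR)): offset=17
After 5 (read(4)): returned 'K', offset=18
After 6 (read(7)): returned '', offset=18
After 7 (read(5)): returned '', offset=18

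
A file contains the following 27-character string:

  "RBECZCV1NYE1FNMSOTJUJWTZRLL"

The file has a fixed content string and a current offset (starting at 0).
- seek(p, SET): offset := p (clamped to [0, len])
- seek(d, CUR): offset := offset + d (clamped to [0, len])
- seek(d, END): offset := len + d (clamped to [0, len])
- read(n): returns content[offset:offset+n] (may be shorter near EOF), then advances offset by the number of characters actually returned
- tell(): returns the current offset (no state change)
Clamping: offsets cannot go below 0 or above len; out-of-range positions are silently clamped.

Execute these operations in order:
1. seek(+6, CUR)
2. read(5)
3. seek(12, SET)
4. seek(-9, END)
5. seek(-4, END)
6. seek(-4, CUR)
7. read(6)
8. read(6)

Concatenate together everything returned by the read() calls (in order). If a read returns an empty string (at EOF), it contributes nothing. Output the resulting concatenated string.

After 1 (seek(+6, CUR)): offset=6
After 2 (read(5)): returned 'V1NYE', offset=11
After 3 (seek(12, SET)): offset=12
After 4 (seek(-9, END)): offset=18
After 5 (seek(-4, END)): offset=23
After 6 (seek(-4, CUR)): offset=19
After 7 (read(6)): returned 'UJWTZR', offset=25
After 8 (read(6)): returned 'LL', offset=27

Answer: V1NYEUJWTZRLL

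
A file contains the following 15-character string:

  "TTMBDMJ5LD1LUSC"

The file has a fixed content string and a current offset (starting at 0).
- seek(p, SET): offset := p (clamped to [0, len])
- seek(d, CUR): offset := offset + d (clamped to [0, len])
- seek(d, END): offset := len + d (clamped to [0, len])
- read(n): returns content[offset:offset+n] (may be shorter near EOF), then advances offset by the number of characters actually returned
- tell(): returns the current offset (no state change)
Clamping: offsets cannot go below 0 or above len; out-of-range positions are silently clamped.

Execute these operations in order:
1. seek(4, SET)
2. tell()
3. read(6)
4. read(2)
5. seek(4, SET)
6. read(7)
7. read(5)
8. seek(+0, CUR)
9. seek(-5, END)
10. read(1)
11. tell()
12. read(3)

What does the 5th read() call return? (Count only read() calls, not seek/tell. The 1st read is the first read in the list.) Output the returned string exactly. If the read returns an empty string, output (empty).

After 1 (seek(4, SET)): offset=4
After 2 (tell()): offset=4
After 3 (read(6)): returned 'DMJ5LD', offset=10
After 4 (read(2)): returned '1L', offset=12
After 5 (seek(4, SET)): offset=4
After 6 (read(7)): returned 'DMJ5LD1', offset=11
After 7 (read(5)): returned 'LUSC', offset=15
After 8 (seek(+0, CUR)): offset=15
After 9 (seek(-5, END)): offset=10
After 10 (read(1)): returned '1', offset=11
After 11 (tell()): offset=11
After 12 (read(3)): returned 'LUS', offset=14

Answer: 1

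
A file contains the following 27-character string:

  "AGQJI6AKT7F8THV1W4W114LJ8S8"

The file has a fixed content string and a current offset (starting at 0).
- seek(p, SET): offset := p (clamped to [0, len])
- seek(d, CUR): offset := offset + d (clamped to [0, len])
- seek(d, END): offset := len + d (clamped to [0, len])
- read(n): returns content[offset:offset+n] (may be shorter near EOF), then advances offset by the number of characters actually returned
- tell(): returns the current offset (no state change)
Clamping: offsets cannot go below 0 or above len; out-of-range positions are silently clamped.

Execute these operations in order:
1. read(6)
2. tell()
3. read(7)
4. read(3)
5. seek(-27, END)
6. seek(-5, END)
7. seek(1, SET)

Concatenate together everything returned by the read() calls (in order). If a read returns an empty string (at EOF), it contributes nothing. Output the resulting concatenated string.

Answer: AGQJI6AKT7F8THV1

Derivation:
After 1 (read(6)): returned 'AGQJI6', offset=6
After 2 (tell()): offset=6
After 3 (read(7)): returned 'AKT7F8T', offset=13
After 4 (read(3)): returned 'HV1', offset=16
After 5 (seek(-27, END)): offset=0
After 6 (seek(-5, END)): offset=22
After 7 (seek(1, SET)): offset=1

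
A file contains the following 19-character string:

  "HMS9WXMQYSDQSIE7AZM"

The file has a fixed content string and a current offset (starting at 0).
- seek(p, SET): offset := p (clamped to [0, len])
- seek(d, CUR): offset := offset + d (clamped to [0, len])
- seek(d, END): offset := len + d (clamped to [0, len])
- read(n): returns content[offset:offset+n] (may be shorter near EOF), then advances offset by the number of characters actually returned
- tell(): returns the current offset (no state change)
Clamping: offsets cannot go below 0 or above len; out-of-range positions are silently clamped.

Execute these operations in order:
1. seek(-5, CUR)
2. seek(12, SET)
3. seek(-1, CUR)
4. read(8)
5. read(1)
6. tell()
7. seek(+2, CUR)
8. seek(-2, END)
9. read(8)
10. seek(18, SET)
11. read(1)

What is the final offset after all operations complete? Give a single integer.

Answer: 19

Derivation:
After 1 (seek(-5, CUR)): offset=0
After 2 (seek(12, SET)): offset=12
After 3 (seek(-1, CUR)): offset=11
After 4 (read(8)): returned 'QSIE7AZM', offset=19
After 5 (read(1)): returned '', offset=19
After 6 (tell()): offset=19
After 7 (seek(+2, CUR)): offset=19
After 8 (seek(-2, END)): offset=17
After 9 (read(8)): returned 'ZM', offset=19
After 10 (seek(18, SET)): offset=18
After 11 (read(1)): returned 'M', offset=19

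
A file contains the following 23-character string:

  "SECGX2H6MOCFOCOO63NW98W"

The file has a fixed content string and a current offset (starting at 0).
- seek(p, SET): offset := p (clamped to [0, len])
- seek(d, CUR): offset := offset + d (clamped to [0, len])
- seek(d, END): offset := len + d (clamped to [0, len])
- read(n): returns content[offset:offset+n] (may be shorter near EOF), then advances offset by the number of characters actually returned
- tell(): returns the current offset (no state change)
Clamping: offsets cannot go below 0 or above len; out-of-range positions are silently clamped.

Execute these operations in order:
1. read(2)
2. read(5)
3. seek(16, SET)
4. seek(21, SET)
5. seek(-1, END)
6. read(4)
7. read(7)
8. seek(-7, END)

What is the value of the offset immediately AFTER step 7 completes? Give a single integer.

After 1 (read(2)): returned 'SE', offset=2
After 2 (read(5)): returned 'CGX2H', offset=7
After 3 (seek(16, SET)): offset=16
After 4 (seek(21, SET)): offset=21
After 5 (seek(-1, END)): offset=22
After 6 (read(4)): returned 'W', offset=23
After 7 (read(7)): returned '', offset=23

Answer: 23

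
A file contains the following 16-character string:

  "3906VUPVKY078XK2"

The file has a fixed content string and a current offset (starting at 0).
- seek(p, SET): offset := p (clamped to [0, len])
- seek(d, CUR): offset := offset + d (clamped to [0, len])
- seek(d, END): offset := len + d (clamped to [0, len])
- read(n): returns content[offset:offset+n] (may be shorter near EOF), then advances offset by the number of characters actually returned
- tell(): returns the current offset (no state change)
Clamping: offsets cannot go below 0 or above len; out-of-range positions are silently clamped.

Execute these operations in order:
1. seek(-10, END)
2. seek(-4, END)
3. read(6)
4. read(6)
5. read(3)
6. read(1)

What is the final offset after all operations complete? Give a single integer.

Answer: 16

Derivation:
After 1 (seek(-10, END)): offset=6
After 2 (seek(-4, END)): offset=12
After 3 (read(6)): returned '8XK2', offset=16
After 4 (read(6)): returned '', offset=16
After 5 (read(3)): returned '', offset=16
After 6 (read(1)): returned '', offset=16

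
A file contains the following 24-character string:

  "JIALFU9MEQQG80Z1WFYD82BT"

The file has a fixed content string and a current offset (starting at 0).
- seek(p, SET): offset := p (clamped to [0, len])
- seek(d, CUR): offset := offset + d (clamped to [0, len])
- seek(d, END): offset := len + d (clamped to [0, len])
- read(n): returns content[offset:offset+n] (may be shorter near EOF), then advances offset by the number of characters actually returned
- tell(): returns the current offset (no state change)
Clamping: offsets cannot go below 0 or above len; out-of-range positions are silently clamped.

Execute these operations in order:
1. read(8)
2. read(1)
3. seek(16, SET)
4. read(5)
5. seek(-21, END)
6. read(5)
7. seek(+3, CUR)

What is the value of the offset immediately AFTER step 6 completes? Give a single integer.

After 1 (read(8)): returned 'JIALFU9M', offset=8
After 2 (read(1)): returned 'E', offset=9
After 3 (seek(16, SET)): offset=16
After 4 (read(5)): returned 'WFYD8', offset=21
After 5 (seek(-21, END)): offset=3
After 6 (read(5)): returned 'LFU9M', offset=8

Answer: 8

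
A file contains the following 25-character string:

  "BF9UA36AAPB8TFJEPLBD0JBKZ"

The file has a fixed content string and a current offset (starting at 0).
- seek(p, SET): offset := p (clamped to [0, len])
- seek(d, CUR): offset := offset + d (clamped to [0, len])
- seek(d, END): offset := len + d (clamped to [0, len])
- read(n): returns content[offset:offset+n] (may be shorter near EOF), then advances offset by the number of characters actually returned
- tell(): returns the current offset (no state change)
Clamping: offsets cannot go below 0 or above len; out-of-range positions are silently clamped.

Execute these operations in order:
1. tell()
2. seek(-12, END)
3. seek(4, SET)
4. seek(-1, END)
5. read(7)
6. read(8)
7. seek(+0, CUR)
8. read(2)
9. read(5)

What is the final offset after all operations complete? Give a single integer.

Answer: 25

Derivation:
After 1 (tell()): offset=0
After 2 (seek(-12, END)): offset=13
After 3 (seek(4, SET)): offset=4
After 4 (seek(-1, END)): offset=24
After 5 (read(7)): returned 'Z', offset=25
After 6 (read(8)): returned '', offset=25
After 7 (seek(+0, CUR)): offset=25
After 8 (read(2)): returned '', offset=25
After 9 (read(5)): returned '', offset=25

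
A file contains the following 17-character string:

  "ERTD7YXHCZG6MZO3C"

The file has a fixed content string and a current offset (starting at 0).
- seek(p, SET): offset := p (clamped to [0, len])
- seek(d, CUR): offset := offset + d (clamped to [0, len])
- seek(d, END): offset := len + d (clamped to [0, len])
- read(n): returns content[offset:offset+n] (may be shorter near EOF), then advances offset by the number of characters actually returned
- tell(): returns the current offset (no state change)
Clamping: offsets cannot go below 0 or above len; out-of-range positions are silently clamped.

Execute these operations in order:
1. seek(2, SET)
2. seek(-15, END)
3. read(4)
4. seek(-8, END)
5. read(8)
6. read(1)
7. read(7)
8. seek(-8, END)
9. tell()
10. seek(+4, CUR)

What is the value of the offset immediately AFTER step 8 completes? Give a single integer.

After 1 (seek(2, SET)): offset=2
After 2 (seek(-15, END)): offset=2
After 3 (read(4)): returned 'TD7Y', offset=6
After 4 (seek(-8, END)): offset=9
After 5 (read(8)): returned 'ZG6MZO3C', offset=17
After 6 (read(1)): returned '', offset=17
After 7 (read(7)): returned '', offset=17
After 8 (seek(-8, END)): offset=9

Answer: 9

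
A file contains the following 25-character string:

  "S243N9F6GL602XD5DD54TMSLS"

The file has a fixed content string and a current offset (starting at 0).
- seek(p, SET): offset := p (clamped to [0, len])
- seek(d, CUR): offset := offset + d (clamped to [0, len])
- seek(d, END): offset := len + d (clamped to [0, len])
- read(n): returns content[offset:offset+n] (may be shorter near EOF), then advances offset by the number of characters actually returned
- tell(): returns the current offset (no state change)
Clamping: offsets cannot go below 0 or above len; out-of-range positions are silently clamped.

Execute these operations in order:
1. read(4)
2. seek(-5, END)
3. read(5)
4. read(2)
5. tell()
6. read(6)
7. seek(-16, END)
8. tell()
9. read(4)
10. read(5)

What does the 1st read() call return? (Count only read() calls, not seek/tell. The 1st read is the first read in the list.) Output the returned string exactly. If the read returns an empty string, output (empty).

After 1 (read(4)): returned 'S243', offset=4
After 2 (seek(-5, END)): offset=20
After 3 (read(5)): returned 'TMSLS', offset=25
After 4 (read(2)): returned '', offset=25
After 5 (tell()): offset=25
After 6 (read(6)): returned '', offset=25
After 7 (seek(-16, END)): offset=9
After 8 (tell()): offset=9
After 9 (read(4)): returned 'L602', offset=13
After 10 (read(5)): returned 'XD5DD', offset=18

Answer: S243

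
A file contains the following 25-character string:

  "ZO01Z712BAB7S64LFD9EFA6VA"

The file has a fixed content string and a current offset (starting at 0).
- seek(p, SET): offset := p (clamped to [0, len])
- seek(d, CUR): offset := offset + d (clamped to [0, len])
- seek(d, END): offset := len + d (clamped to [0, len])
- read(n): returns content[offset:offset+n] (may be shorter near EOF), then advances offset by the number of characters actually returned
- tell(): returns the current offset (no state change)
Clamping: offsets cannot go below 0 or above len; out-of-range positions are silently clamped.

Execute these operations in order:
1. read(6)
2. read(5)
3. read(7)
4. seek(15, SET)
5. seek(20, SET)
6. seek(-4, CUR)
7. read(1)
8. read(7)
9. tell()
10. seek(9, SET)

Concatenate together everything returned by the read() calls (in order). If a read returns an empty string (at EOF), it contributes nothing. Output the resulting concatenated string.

Answer: ZO01Z712BAB7S64LFDFD9EFA6V

Derivation:
After 1 (read(6)): returned 'ZO01Z7', offset=6
After 2 (read(5)): returned '12BAB', offset=11
After 3 (read(7)): returned '7S64LFD', offset=18
After 4 (seek(15, SET)): offset=15
After 5 (seek(20, SET)): offset=20
After 6 (seek(-4, CUR)): offset=16
After 7 (read(1)): returned 'F', offset=17
After 8 (read(7)): returned 'D9EFA6V', offset=24
After 9 (tell()): offset=24
After 10 (seek(9, SET)): offset=9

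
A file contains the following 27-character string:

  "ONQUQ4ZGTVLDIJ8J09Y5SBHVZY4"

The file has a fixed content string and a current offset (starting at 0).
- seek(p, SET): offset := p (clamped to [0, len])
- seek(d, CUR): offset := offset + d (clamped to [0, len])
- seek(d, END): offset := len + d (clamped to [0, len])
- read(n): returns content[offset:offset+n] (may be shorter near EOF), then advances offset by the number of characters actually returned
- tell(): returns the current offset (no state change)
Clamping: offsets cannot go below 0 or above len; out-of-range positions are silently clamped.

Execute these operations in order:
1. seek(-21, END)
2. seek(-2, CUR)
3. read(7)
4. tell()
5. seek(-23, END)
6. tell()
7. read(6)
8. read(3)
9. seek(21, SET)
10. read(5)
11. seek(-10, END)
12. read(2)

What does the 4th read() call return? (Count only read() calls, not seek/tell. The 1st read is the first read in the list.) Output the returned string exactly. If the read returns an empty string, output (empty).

After 1 (seek(-21, END)): offset=6
After 2 (seek(-2, CUR)): offset=4
After 3 (read(7)): returned 'Q4ZGTVL', offset=11
After 4 (tell()): offset=11
After 5 (seek(-23, END)): offset=4
After 6 (tell()): offset=4
After 7 (read(6)): returned 'Q4ZGTV', offset=10
After 8 (read(3)): returned 'LDI', offset=13
After 9 (seek(21, SET)): offset=21
After 10 (read(5)): returned 'BHVZY', offset=26
After 11 (seek(-10, END)): offset=17
After 12 (read(2)): returned '9Y', offset=19

Answer: BHVZY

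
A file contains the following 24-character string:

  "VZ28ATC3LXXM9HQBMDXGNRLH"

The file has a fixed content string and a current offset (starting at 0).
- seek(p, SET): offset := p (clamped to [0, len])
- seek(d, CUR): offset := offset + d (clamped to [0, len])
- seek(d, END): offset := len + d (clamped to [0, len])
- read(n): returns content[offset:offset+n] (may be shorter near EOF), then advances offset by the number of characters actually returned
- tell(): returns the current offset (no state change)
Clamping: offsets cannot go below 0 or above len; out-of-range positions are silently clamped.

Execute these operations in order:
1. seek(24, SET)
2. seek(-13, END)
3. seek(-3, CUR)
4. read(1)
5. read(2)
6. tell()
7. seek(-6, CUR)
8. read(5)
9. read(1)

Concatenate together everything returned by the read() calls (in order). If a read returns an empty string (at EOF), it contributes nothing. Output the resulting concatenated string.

Answer: LXXTC3LXX

Derivation:
After 1 (seek(24, SET)): offset=24
After 2 (seek(-13, END)): offset=11
After 3 (seek(-3, CUR)): offset=8
After 4 (read(1)): returned 'L', offset=9
After 5 (read(2)): returned 'XX', offset=11
After 6 (tell()): offset=11
After 7 (seek(-6, CUR)): offset=5
After 8 (read(5)): returned 'TC3LX', offset=10
After 9 (read(1)): returned 'X', offset=11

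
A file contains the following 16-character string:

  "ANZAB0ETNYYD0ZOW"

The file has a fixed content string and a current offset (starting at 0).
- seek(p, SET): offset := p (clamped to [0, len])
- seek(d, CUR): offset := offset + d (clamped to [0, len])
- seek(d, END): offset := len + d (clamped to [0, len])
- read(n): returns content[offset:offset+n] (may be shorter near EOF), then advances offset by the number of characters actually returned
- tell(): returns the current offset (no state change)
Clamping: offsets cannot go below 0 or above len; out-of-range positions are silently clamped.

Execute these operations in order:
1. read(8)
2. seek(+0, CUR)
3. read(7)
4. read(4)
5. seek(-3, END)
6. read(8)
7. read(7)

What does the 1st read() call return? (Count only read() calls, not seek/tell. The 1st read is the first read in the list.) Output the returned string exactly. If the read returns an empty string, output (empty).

Answer: ANZAB0ET

Derivation:
After 1 (read(8)): returned 'ANZAB0ET', offset=8
After 2 (seek(+0, CUR)): offset=8
After 3 (read(7)): returned 'NYYD0ZO', offset=15
After 4 (read(4)): returned 'W', offset=16
After 5 (seek(-3, END)): offset=13
After 6 (read(8)): returned 'ZOW', offset=16
After 7 (read(7)): returned '', offset=16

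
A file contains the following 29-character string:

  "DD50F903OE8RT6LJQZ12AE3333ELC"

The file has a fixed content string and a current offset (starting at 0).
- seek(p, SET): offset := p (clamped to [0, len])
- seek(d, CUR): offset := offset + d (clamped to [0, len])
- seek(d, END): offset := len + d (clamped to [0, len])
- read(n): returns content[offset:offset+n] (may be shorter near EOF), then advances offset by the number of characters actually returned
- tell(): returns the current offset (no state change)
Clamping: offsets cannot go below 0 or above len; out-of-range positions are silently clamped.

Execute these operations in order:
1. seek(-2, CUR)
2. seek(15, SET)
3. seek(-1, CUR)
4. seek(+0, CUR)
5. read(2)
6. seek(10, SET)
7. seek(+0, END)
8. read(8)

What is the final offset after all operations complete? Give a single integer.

After 1 (seek(-2, CUR)): offset=0
After 2 (seek(15, SET)): offset=15
After 3 (seek(-1, CUR)): offset=14
After 4 (seek(+0, CUR)): offset=14
After 5 (read(2)): returned 'LJ', offset=16
After 6 (seek(10, SET)): offset=10
After 7 (seek(+0, END)): offset=29
After 8 (read(8)): returned '', offset=29

Answer: 29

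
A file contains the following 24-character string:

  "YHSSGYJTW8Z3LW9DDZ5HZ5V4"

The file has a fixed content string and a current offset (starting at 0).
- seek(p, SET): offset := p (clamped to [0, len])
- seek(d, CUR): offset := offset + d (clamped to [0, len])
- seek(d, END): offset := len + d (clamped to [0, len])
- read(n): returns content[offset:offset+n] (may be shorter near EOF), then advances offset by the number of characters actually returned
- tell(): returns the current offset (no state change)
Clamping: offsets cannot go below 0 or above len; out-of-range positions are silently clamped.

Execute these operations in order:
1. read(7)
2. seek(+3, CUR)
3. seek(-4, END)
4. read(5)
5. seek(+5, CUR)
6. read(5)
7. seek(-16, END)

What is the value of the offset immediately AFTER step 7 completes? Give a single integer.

Answer: 8

Derivation:
After 1 (read(7)): returned 'YHSSGYJ', offset=7
After 2 (seek(+3, CUR)): offset=10
After 3 (seek(-4, END)): offset=20
After 4 (read(5)): returned 'Z5V4', offset=24
After 5 (seek(+5, CUR)): offset=24
After 6 (read(5)): returned '', offset=24
After 7 (seek(-16, END)): offset=8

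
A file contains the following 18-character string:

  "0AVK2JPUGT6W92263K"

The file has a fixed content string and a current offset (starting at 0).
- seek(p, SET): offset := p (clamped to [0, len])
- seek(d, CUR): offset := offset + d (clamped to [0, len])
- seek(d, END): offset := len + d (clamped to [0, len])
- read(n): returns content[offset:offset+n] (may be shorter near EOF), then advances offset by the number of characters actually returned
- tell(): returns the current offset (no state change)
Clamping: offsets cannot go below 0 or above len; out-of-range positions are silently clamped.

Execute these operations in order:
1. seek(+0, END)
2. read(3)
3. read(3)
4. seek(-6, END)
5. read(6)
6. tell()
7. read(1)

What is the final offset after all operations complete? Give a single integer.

Answer: 18

Derivation:
After 1 (seek(+0, END)): offset=18
After 2 (read(3)): returned '', offset=18
After 3 (read(3)): returned '', offset=18
After 4 (seek(-6, END)): offset=12
After 5 (read(6)): returned '92263K', offset=18
After 6 (tell()): offset=18
After 7 (read(1)): returned '', offset=18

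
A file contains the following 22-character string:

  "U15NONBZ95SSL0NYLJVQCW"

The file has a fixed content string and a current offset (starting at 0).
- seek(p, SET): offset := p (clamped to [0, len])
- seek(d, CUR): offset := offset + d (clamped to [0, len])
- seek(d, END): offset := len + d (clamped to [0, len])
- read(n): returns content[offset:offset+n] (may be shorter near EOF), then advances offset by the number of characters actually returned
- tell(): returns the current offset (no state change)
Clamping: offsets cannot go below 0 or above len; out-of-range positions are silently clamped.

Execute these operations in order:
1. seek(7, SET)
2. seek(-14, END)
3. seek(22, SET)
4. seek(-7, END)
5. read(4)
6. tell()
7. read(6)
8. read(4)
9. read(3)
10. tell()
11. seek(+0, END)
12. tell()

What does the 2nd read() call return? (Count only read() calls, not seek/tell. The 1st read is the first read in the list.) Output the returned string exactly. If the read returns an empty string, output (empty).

Answer: QCW

Derivation:
After 1 (seek(7, SET)): offset=7
After 2 (seek(-14, END)): offset=8
After 3 (seek(22, SET)): offset=22
After 4 (seek(-7, END)): offset=15
After 5 (read(4)): returned 'YLJV', offset=19
After 6 (tell()): offset=19
After 7 (read(6)): returned 'QCW', offset=22
After 8 (read(4)): returned '', offset=22
After 9 (read(3)): returned '', offset=22
After 10 (tell()): offset=22
After 11 (seek(+0, END)): offset=22
After 12 (tell()): offset=22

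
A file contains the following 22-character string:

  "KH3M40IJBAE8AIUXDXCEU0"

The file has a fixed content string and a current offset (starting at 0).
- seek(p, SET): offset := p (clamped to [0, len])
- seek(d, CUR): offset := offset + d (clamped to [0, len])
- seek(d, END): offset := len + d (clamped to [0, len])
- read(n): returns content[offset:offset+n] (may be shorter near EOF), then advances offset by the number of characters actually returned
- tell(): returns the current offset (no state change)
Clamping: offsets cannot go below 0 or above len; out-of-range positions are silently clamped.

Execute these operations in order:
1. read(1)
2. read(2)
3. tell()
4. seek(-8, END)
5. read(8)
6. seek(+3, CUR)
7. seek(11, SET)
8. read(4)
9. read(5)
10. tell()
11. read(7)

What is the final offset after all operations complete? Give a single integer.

Answer: 22

Derivation:
After 1 (read(1)): returned 'K', offset=1
After 2 (read(2)): returned 'H3', offset=3
After 3 (tell()): offset=3
After 4 (seek(-8, END)): offset=14
After 5 (read(8)): returned 'UXDXCEU0', offset=22
After 6 (seek(+3, CUR)): offset=22
After 7 (seek(11, SET)): offset=11
After 8 (read(4)): returned '8AIU', offset=15
After 9 (read(5)): returned 'XDXCE', offset=20
After 10 (tell()): offset=20
After 11 (read(7)): returned 'U0', offset=22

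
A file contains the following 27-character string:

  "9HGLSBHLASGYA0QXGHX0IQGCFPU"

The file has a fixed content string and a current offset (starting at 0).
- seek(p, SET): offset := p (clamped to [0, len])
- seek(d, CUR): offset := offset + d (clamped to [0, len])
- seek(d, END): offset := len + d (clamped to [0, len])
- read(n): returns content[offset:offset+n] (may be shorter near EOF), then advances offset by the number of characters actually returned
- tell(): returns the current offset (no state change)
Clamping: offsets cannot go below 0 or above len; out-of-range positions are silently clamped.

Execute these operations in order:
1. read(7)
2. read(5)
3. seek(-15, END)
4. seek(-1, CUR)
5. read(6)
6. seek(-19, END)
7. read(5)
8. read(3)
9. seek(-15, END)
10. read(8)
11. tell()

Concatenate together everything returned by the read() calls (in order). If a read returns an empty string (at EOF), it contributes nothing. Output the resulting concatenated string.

After 1 (read(7)): returned '9HGLSBH', offset=7
After 2 (read(5)): returned 'LASGY', offset=12
After 3 (seek(-15, END)): offset=12
After 4 (seek(-1, CUR)): offset=11
After 5 (read(6)): returned 'YA0QXG', offset=17
After 6 (seek(-19, END)): offset=8
After 7 (read(5)): returned 'ASGYA', offset=13
After 8 (read(3)): returned '0QX', offset=16
After 9 (seek(-15, END)): offset=12
After 10 (read(8)): returned 'A0QXGHX0', offset=20
After 11 (tell()): offset=20

Answer: 9HGLSBHLASGYYA0QXGASGYA0QXA0QXGHX0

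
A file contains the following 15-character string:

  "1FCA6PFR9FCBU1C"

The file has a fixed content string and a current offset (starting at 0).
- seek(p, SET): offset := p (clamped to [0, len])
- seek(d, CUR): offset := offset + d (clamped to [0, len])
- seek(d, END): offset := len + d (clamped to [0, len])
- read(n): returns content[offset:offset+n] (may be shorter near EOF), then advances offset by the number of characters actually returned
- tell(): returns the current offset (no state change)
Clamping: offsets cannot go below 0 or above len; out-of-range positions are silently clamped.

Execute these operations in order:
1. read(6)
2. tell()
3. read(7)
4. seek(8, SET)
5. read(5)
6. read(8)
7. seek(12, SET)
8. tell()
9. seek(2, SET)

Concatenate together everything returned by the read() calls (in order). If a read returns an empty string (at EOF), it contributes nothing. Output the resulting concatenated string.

Answer: 1FCA6PFR9FCBU9FCBU1C

Derivation:
After 1 (read(6)): returned '1FCA6P', offset=6
After 2 (tell()): offset=6
After 3 (read(7)): returned 'FR9FCBU', offset=13
After 4 (seek(8, SET)): offset=8
After 5 (read(5)): returned '9FCBU', offset=13
After 6 (read(8)): returned '1C', offset=15
After 7 (seek(12, SET)): offset=12
After 8 (tell()): offset=12
After 9 (seek(2, SET)): offset=2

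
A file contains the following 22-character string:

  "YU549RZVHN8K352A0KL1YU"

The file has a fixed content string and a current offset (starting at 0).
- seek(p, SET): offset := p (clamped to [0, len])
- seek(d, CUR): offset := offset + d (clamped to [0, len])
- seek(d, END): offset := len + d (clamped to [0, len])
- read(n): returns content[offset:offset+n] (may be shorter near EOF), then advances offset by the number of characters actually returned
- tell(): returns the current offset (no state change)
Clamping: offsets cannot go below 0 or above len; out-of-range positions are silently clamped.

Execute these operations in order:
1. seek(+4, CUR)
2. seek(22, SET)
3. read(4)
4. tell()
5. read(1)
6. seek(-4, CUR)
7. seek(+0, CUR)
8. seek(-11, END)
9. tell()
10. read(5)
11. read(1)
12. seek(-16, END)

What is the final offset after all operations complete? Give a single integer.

Answer: 6

Derivation:
After 1 (seek(+4, CUR)): offset=4
After 2 (seek(22, SET)): offset=22
After 3 (read(4)): returned '', offset=22
After 4 (tell()): offset=22
After 5 (read(1)): returned '', offset=22
After 6 (seek(-4, CUR)): offset=18
After 7 (seek(+0, CUR)): offset=18
After 8 (seek(-11, END)): offset=11
After 9 (tell()): offset=11
After 10 (read(5)): returned 'K352A', offset=16
After 11 (read(1)): returned '0', offset=17
After 12 (seek(-16, END)): offset=6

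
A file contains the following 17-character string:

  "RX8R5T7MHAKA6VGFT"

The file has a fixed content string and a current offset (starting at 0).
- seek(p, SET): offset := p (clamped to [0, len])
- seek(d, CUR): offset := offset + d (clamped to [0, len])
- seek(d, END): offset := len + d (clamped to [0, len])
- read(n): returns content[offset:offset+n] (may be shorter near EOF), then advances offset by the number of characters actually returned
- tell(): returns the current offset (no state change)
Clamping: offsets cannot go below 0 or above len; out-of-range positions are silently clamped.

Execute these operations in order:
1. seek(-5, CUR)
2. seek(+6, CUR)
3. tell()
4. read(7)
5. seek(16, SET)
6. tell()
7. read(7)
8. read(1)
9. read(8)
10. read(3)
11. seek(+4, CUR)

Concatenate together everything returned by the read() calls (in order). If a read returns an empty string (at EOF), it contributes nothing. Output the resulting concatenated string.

After 1 (seek(-5, CUR)): offset=0
After 2 (seek(+6, CUR)): offset=6
After 3 (tell()): offset=6
After 4 (read(7)): returned '7MHAKA6', offset=13
After 5 (seek(16, SET)): offset=16
After 6 (tell()): offset=16
After 7 (read(7)): returned 'T', offset=17
After 8 (read(1)): returned '', offset=17
After 9 (read(8)): returned '', offset=17
After 10 (read(3)): returned '', offset=17
After 11 (seek(+4, CUR)): offset=17

Answer: 7MHAKA6T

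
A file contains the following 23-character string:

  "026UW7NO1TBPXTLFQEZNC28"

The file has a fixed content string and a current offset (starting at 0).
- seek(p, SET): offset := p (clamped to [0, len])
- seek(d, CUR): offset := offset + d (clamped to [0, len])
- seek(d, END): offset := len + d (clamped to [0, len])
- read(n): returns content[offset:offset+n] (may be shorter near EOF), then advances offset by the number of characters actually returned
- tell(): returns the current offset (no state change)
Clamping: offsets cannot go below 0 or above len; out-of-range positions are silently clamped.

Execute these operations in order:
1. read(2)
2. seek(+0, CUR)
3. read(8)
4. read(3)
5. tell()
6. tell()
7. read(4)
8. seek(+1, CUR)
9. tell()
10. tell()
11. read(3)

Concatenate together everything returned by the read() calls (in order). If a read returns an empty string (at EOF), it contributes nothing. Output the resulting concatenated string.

After 1 (read(2)): returned '02', offset=2
After 2 (seek(+0, CUR)): offset=2
After 3 (read(8)): returned '6UW7NO1T', offset=10
After 4 (read(3)): returned 'BPX', offset=13
After 5 (tell()): offset=13
After 6 (tell()): offset=13
After 7 (read(4)): returned 'TLFQ', offset=17
After 8 (seek(+1, CUR)): offset=18
After 9 (tell()): offset=18
After 10 (tell()): offset=18
After 11 (read(3)): returned 'ZNC', offset=21

Answer: 026UW7NO1TBPXTLFQZNC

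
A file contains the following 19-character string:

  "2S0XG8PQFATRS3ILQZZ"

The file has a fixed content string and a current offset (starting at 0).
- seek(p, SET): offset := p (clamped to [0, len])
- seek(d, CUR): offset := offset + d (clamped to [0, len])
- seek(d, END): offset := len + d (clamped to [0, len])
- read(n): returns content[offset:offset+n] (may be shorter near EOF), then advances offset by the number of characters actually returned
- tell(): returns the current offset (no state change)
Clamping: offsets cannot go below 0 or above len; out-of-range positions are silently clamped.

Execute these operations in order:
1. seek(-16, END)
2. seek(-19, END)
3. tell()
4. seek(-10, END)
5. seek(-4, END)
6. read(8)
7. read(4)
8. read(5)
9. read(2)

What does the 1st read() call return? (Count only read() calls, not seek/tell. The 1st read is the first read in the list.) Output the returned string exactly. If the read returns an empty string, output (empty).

Answer: LQZZ

Derivation:
After 1 (seek(-16, END)): offset=3
After 2 (seek(-19, END)): offset=0
After 3 (tell()): offset=0
After 4 (seek(-10, END)): offset=9
After 5 (seek(-4, END)): offset=15
After 6 (read(8)): returned 'LQZZ', offset=19
After 7 (read(4)): returned '', offset=19
After 8 (read(5)): returned '', offset=19
After 9 (read(2)): returned '', offset=19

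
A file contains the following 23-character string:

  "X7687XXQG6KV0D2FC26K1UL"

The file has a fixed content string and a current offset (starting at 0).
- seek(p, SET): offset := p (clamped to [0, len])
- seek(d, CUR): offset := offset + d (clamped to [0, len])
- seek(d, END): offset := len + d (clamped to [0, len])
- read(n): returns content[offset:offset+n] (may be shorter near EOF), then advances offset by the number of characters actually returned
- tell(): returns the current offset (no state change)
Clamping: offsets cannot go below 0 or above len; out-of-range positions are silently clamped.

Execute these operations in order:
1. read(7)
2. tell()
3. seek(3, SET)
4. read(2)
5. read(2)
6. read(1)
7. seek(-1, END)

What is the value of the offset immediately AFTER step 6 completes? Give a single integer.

After 1 (read(7)): returned 'X7687XX', offset=7
After 2 (tell()): offset=7
After 3 (seek(3, SET)): offset=3
After 4 (read(2)): returned '87', offset=5
After 5 (read(2)): returned 'XX', offset=7
After 6 (read(1)): returned 'Q', offset=8

Answer: 8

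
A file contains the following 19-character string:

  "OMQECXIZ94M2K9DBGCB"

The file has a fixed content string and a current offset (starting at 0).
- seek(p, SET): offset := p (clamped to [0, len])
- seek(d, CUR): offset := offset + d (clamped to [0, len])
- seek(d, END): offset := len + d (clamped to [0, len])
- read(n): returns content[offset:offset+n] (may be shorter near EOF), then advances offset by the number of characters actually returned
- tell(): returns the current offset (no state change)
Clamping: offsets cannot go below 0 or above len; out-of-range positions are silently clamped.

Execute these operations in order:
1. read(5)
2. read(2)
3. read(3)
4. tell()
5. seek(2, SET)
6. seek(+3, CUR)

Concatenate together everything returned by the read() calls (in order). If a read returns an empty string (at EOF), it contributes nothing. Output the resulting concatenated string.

After 1 (read(5)): returned 'OMQEC', offset=5
After 2 (read(2)): returned 'XI', offset=7
After 3 (read(3)): returned 'Z94', offset=10
After 4 (tell()): offset=10
After 5 (seek(2, SET)): offset=2
After 6 (seek(+3, CUR)): offset=5

Answer: OMQECXIZ94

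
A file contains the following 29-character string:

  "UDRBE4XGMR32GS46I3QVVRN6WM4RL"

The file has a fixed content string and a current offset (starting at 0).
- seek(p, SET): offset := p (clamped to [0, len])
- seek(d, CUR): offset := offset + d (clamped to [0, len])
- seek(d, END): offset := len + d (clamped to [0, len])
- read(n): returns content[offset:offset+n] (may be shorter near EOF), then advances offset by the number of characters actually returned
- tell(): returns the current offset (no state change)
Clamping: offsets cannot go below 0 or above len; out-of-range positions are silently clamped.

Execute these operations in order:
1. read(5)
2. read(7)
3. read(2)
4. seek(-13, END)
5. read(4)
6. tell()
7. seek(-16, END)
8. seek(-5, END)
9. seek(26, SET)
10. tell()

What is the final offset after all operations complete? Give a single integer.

Answer: 26

Derivation:
After 1 (read(5)): returned 'UDRBE', offset=5
After 2 (read(7)): returned '4XGMR32', offset=12
After 3 (read(2)): returned 'GS', offset=14
After 4 (seek(-13, END)): offset=16
After 5 (read(4)): returned 'I3QV', offset=20
After 6 (tell()): offset=20
After 7 (seek(-16, END)): offset=13
After 8 (seek(-5, END)): offset=24
After 9 (seek(26, SET)): offset=26
After 10 (tell()): offset=26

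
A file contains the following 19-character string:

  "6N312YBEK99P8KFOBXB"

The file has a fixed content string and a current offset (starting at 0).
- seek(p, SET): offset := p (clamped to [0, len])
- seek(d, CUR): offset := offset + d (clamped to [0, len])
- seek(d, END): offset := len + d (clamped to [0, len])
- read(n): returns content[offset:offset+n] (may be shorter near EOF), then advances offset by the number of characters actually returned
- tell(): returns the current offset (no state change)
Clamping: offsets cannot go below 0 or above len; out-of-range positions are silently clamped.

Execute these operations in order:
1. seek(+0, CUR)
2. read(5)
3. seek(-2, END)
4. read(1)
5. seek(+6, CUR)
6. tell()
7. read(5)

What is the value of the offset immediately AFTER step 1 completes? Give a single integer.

After 1 (seek(+0, CUR)): offset=0

Answer: 0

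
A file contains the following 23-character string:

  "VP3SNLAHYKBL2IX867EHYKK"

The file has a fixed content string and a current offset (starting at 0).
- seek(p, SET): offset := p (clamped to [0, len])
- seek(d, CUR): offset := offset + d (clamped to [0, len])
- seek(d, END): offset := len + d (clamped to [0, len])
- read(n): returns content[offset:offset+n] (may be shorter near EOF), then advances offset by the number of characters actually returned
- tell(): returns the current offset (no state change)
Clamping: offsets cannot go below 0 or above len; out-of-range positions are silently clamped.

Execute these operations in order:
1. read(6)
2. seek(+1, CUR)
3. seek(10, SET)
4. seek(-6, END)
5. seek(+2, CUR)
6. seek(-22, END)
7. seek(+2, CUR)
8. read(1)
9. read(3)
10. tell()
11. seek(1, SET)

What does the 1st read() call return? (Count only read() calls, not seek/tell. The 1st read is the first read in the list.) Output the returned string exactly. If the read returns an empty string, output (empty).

Answer: VP3SNL

Derivation:
After 1 (read(6)): returned 'VP3SNL', offset=6
After 2 (seek(+1, CUR)): offset=7
After 3 (seek(10, SET)): offset=10
After 4 (seek(-6, END)): offset=17
After 5 (seek(+2, CUR)): offset=19
After 6 (seek(-22, END)): offset=1
After 7 (seek(+2, CUR)): offset=3
After 8 (read(1)): returned 'S', offset=4
After 9 (read(3)): returned 'NLA', offset=7
After 10 (tell()): offset=7
After 11 (seek(1, SET)): offset=1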